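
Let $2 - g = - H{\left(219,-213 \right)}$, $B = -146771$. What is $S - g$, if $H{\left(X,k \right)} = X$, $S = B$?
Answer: $-146992$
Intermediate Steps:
$S = -146771$
$g = 221$ ($g = 2 - \left(-1\right) 219 = 2 - -219 = 2 + 219 = 221$)
$S - g = -146771 - 221 = -146992$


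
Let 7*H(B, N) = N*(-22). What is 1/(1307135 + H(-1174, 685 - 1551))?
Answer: 7/9168997 ≈ 7.6344e-7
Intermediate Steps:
H(B, N) = -22*N/7 (H(B, N) = (N*(-22))/7 = (-22*N)/7 = -22*N/7)
1/(1307135 + H(-1174, 685 - 1551)) = 1/(1307135 - 22*(685 - 1551)/7) = 1/(1307135 - 22/7*(-866)) = 1/(1307135 + 19052/7) = 1/(9168997/7) = 7/9168997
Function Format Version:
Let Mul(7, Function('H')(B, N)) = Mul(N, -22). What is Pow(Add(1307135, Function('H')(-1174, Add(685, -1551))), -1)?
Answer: Rational(7, 9168997) ≈ 7.6344e-7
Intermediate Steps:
Function('H')(B, N) = Mul(Rational(-22, 7), N) (Function('H')(B, N) = Mul(Rational(1, 7), Mul(N, -22)) = Mul(Rational(1, 7), Mul(-22, N)) = Mul(Rational(-22, 7), N))
Pow(Add(1307135, Function('H')(-1174, Add(685, -1551))), -1) = Pow(Add(1307135, Mul(Rational(-22, 7), Add(685, -1551))), -1) = Pow(Add(1307135, Mul(Rational(-22, 7), -866)), -1) = Pow(Add(1307135, Rational(19052, 7)), -1) = Pow(Rational(9168997, 7), -1) = Rational(7, 9168997)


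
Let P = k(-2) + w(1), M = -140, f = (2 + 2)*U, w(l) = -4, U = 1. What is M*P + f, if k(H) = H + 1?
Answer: 704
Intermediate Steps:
f = 4 (f = (2 + 2)*1 = 4*1 = 4)
k(H) = 1 + H
P = -5 (P = (1 - 2) - 4 = -1 - 4 = -5)
M*P + f = -140*(-5) + 4 = 700 + 4 = 704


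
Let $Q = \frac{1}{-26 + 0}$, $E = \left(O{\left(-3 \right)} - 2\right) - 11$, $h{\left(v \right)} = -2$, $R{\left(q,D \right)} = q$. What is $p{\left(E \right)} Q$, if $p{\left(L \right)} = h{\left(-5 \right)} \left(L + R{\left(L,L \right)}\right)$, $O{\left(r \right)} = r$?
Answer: $- \frac{32}{13} \approx -2.4615$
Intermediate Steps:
$E = -16$ ($E = \left(-3 - 2\right) - 11 = -5 - 11 = -16$)
$p{\left(L \right)} = - 4 L$ ($p{\left(L \right)} = - 2 \left(L + L\right) = - 2 \cdot 2 L = - 4 L$)
$Q = - \frac{1}{26}$ ($Q = \frac{1}{-26} = - \frac{1}{26} \approx -0.038462$)
$p{\left(E \right)} Q = \left(-4\right) \left(-16\right) \left(- \frac{1}{26}\right) = 64 \left(- \frac{1}{26}\right) = - \frac{32}{13}$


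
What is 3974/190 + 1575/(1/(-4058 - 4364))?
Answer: -1260139763/95 ≈ -1.3265e+7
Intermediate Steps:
3974/190 + 1575/(1/(-4058 - 4364)) = 3974*(1/190) + 1575/(1/(-8422)) = 1987/95 + 1575/(-1/8422) = 1987/95 + 1575*(-8422) = 1987/95 - 13264650 = -1260139763/95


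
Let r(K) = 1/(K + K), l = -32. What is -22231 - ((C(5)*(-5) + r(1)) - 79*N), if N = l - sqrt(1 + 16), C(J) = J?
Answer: -49469/2 - 79*sqrt(17) ≈ -25060.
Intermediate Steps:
r(K) = 1/(2*K)
N = -32 - sqrt(17) (N = -32 - sqrt(1 + 16) = -32 - sqrt(17) ≈ -36.123)
-22231 - ((C(5)*(-5) + r(1)) - 79*N) = -22231 - ((5*(-5) + (1/2)/1) - 79*(-32 - sqrt(17))) = -22231 - ((-25 + (1/2)*1) + (2528 + 79*sqrt(17))) = -22231 - ((-25 + 1/2) + (2528 + 79*sqrt(17))) = -22231 - (-49/2 + (2528 + 79*sqrt(17))) = -22231 - (5007/2 + 79*sqrt(17)) = -22231 + (-5007/2 - 79*sqrt(17)) = -49469/2 - 79*sqrt(17)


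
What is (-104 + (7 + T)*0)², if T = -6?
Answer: 10816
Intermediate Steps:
(-104 + (7 + T)*0)² = (-104 + (7 - 6)*0)² = (-104 + 1*0)² = (-104 + 0)² = (-104)² = 10816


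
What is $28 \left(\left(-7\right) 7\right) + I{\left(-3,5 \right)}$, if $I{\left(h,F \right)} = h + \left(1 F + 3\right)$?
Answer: $-1367$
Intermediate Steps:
$I{\left(h,F \right)} = 3 + F + h$ ($I{\left(h,F \right)} = h + \left(F + 3\right) = h + \left(3 + F\right) = 3 + F + h$)
$28 \left(\left(-7\right) 7\right) + I{\left(-3,5 \right)} = 28 \left(\left(-7\right) 7\right) + \left(3 + 5 - 3\right) = 28 \left(-49\right) + 5 = -1372 + 5 = -1367$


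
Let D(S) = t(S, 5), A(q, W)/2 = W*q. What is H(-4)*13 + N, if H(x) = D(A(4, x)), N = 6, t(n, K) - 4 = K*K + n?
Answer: -33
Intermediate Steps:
A(q, W) = 2*W*q (A(q, W) = 2*(W*q) = 2*W*q)
t(n, K) = 4 + n + K² (t(n, K) = 4 + (K*K + n) = 4 + (K² + n) = 4 + (n + K²) = 4 + n + K²)
D(S) = 29 + S (D(S) = 4 + S + 5² = 4 + S + 25 = 29 + S)
H(x) = 29 + 8*x (H(x) = 29 + 2*x*4 = 29 + 8*x)
H(-4)*13 + N = (29 + 8*(-4))*13 + 6 = (29 - 32)*13 + 6 = -3*13 + 6 = -39 + 6 = -33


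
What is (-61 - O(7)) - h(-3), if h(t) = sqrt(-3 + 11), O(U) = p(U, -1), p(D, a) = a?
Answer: -60 - 2*sqrt(2) ≈ -62.828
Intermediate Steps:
O(U) = -1
h(t) = 2*sqrt(2) (h(t) = sqrt(8) = 2*sqrt(2))
(-61 - O(7)) - h(-3) = (-61 - 1*(-1)) - 2*sqrt(2) = (-61 + 1) - 2*sqrt(2) = -60 - 2*sqrt(2)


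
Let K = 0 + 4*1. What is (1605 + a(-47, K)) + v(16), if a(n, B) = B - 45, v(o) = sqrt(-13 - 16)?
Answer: 1564 + I*sqrt(29) ≈ 1564.0 + 5.3852*I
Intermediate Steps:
v(o) = I*sqrt(29) (v(o) = sqrt(-29) = I*sqrt(29))
K = 4 (K = 0 + 4 = 4)
a(n, B) = -45 + B
(1605 + a(-47, K)) + v(16) = (1605 + (-45 + 4)) + I*sqrt(29) = (1605 - 41) + I*sqrt(29) = 1564 + I*sqrt(29)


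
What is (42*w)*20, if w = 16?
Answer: 13440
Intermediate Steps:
(42*w)*20 = (42*16)*20 = 672*20 = 13440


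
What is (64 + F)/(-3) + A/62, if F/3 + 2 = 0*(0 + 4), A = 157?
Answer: -3125/186 ≈ -16.801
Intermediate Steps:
F = -6 (F = -6 + 3*(0*(0 + 4)) = -6 + 3*(0*4) = -6 + 3*0 = -6 + 0 = -6)
(64 + F)/(-3) + A/62 = (64 - 6)/(-3) + 157/62 = 58*(-1/3) + 157*(1/62) = -58/3 + 157/62 = -3125/186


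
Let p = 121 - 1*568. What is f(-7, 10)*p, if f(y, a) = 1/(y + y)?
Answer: 447/14 ≈ 31.929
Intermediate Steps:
f(y, a) = 1/(2*y)
p = -447 (p = 121 - 568 = -447)
f(-7, 10)*p = ((½)/(-7))*(-447) = ((½)*(-⅐))*(-447) = -1/14*(-447) = 447/14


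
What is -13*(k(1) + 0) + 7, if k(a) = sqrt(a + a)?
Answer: 7 - 13*sqrt(2) ≈ -11.385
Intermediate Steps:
k(a) = sqrt(2)*sqrt(a) (k(a) = sqrt(2*a) = sqrt(2)*sqrt(a))
-13*(k(1) + 0) + 7 = -13*(sqrt(2)*sqrt(1) + 0) + 7 = -13*(sqrt(2)*1 + 0) + 7 = -13*(sqrt(2) + 0) + 7 = -13*sqrt(2) + 7 = 7 - 13*sqrt(2)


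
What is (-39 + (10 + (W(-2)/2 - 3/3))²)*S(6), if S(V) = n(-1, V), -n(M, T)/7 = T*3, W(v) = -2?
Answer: -3150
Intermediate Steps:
n(M, T) = -21*T (n(M, T) = -7*T*3 = -21*T)
S(V) = -21*V
(-39 + (10 + (W(-2)/2 - 3/3))²)*S(6) = (-39 + (10 + (-2/2 - 3/3))²)*(-21*6) = (-39 + (10 + (-2*½ - 3*⅓))²)*(-126) = (-39 + (10 + (-1 - 1))²)*(-126) = (-39 + (10 - 2)²)*(-126) = (-39 + 8²)*(-126) = (-39 + 64)*(-126) = 25*(-126) = -3150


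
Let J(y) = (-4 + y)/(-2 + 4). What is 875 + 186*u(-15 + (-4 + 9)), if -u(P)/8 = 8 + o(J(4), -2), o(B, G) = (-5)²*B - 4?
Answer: -5077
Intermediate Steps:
J(y) = -2 + y/2 (J(y) = (-4 + y)/2 = (-4 + y)*(½) = -2 + y/2)
o(B, G) = -4 + 25*B (o(B, G) = 25*B - 4 = -4 + 25*B)
u(P) = -32 (u(P) = -8*(8 + (-4 + 25*(-2 + (½)*4))) = -8*(8 + (-4 + 25*(-2 + 2))) = -8*(8 + (-4 + 25*0)) = -8*(8 + (-4 + 0)) = -8*(8 - 4) = -8*4 = -32)
875 + 186*u(-15 + (-4 + 9)) = 875 + 186*(-32) = 875 - 5952 = -5077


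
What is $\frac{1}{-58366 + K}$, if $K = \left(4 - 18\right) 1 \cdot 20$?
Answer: $- \frac{1}{58646} \approx -1.7051 \cdot 10^{-5}$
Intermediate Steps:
$K = -280$ ($K = \left(-14\right) 1 \cdot 20 = \left(-14\right) 20 = -280$)
$\frac{1}{-58366 + K} = \frac{1}{-58366 - 280} = \frac{1}{-58646} = - \frac{1}{58646}$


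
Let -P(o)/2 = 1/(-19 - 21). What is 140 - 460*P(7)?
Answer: 117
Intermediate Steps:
P(o) = 1/20 (P(o) = -2/(-19 - 21) = -2/(-40) = -2*(-1/40) = 1/20)
140 - 460*P(7) = 140 - 460*1/20 = 140 - 23 = 117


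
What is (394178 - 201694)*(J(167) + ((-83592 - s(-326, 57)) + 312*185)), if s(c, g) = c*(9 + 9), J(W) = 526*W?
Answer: 13057729592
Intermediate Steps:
s(c, g) = 18*c (s(c, g) = c*18 = 18*c)
(394178 - 201694)*(J(167) + ((-83592 - s(-326, 57)) + 312*185)) = (394178 - 201694)*(526*167 + ((-83592 - 18*(-326)) + 312*185)) = 192484*(87842 + ((-83592 - 1*(-5868)) + 57720)) = 192484*(87842 + ((-83592 + 5868) + 57720)) = 192484*(87842 + (-77724 + 57720)) = 192484*(87842 - 20004) = 192484*67838 = 13057729592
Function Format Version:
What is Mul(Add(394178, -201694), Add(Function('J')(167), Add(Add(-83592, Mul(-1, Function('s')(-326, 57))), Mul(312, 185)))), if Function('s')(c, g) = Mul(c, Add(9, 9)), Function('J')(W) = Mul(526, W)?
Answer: 13057729592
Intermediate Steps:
Function('s')(c, g) = Mul(18, c) (Function('s')(c, g) = Mul(c, 18) = Mul(18, c))
Mul(Add(394178, -201694), Add(Function('J')(167), Add(Add(-83592, Mul(-1, Function('s')(-326, 57))), Mul(312, 185)))) = Mul(Add(394178, -201694), Add(Mul(526, 167), Add(Add(-83592, Mul(-1, Mul(18, -326))), Mul(312, 185)))) = Mul(192484, Add(87842, Add(Add(-83592, Mul(-1, -5868)), 57720))) = Mul(192484, Add(87842, Add(Add(-83592, 5868), 57720))) = Mul(192484, Add(87842, Add(-77724, 57720))) = Mul(192484, Add(87842, -20004)) = Mul(192484, 67838) = 13057729592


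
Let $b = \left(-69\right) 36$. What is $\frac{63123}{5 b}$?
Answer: $- \frac{21041}{4140} \approx -5.0824$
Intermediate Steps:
$b = -2484$
$\frac{63123}{5 b} = \frac{63123}{5 \left(-2484\right)} = \frac{63123}{-12420} = 63123 \left(- \frac{1}{12420}\right) = - \frac{21041}{4140}$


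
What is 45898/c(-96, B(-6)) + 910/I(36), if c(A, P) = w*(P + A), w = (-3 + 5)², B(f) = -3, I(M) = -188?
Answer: -561824/4653 ≈ -120.74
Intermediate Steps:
w = 4 (w = 2² = 4)
c(A, P) = 4*A + 4*P (c(A, P) = 4*(P + A) = 4*(A + P) = 4*A + 4*P)
45898/c(-96, B(-6)) + 910/I(36) = 45898/(4*(-96) + 4*(-3)) + 910/(-188) = 45898/(-384 - 12) + 910*(-1/188) = 45898/(-396) - 455/94 = 45898*(-1/396) - 455/94 = -22949/198 - 455/94 = -561824/4653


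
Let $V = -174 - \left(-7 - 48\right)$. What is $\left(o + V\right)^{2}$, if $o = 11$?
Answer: $11664$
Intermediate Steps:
$V = -119$ ($V = -174 - \left(-7 - 48\right) = -174 - -55 = -174 + 55 = -119$)
$\left(o + V\right)^{2} = \left(11 - 119\right)^{2} = \left(-108\right)^{2} = 11664$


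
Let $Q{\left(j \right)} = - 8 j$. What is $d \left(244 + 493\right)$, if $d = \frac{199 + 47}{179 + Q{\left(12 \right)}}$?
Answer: $\frac{181302}{83} \approx 2184.4$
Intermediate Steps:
$d = \frac{246}{83}$ ($d = \frac{199 + 47}{179 - 96} = \frac{246}{179 - 96} = \frac{246}{83} \approx 2.9639$)
$d \left(244 + 493\right) = \frac{246 \left(244 + 493\right)}{83} = \frac{246}{83} \cdot 737 = \frac{181302}{83}$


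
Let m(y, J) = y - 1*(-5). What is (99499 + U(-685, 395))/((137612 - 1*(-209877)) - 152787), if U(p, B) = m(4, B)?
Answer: 49754/97351 ≈ 0.51108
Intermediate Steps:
m(y, J) = 5 + y (m(y, J) = y + 5 = 5 + y)
U(p, B) = 9 (U(p, B) = 5 + 4 = 9)
(99499 + U(-685, 395))/((137612 - 1*(-209877)) - 152787) = (99499 + 9)/((137612 - 1*(-209877)) - 152787) = 99508/((137612 + 209877) - 152787) = 99508/(347489 - 152787) = 99508/194702 = 99508*(1/194702) = 49754/97351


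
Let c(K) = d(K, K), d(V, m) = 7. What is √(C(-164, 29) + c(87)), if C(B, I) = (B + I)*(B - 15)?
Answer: 2*√6043 ≈ 155.47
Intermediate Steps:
c(K) = 7
C(B, I) = (-15 + B)*(B + I) (C(B, I) = (B + I)*(-15 + B) = (-15 + B)*(B + I))
√(C(-164, 29) + c(87)) = √(((-164)² - 15*(-164) - 15*29 - 164*29) + 7) = √((26896 + 2460 - 435 - 4756) + 7) = √(24165 + 7) = √24172 = 2*√6043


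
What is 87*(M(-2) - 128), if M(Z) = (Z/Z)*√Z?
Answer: -11136 + 87*I*√2 ≈ -11136.0 + 123.04*I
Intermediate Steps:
M(Z) = √Z (M(Z) = 1*√Z = √Z)
87*(M(-2) - 128) = 87*(√(-2) - 128) = 87*(I*√2 - 128) = 87*(-128 + I*√2) = -11136 + 87*I*√2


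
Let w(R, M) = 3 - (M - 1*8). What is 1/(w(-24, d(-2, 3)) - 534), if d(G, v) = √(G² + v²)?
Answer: -523/273516 + √13/273516 ≈ -0.0018990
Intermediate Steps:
w(R, M) = 11 - M (w(R, M) = 3 - (M - 8) = 3 - (-8 + M) = 3 + (8 - M) = 11 - M)
1/(w(-24, d(-2, 3)) - 534) = 1/((11 - √((-2)² + 3²)) - 534) = 1/((11 - √(4 + 9)) - 534) = 1/((11 - √13) - 534) = 1/(-523 - √13)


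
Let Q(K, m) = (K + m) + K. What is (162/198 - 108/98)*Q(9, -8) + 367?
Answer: 196283/539 ≈ 364.16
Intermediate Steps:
Q(K, m) = m + 2*K
(162/198 - 108/98)*Q(9, -8) + 367 = (162/198 - 108/98)*(-8 + 2*9) + 367 = (162*(1/198) - 108*1/98)*(-8 + 18) + 367 = (9/11 - 54/49)*10 + 367 = -153/539*10 + 367 = -1530/539 + 367 = 196283/539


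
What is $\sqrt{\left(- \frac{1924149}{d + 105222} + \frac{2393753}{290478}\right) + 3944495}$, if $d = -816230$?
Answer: $\frac{\sqrt{2628984993730755634556877966}}{25816522728} \approx 1986.1$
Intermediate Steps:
$\sqrt{\left(- \frac{1924149}{d + 105222} + \frac{2393753}{290478}\right) + 3944495} = \sqrt{\left(- \frac{1924149}{-816230 + 105222} + \frac{2393753}{290478}\right) + 3944495} = \sqrt{\left(- \frac{1924149}{-711008} + 2393753 \cdot \frac{1}{290478}\right) + 3944495} = \sqrt{\left(\left(-1924149\right) \left(- \frac{1}{711008}\right) + \frac{2393753}{290478}\right) + 3944495} = \sqrt{\left(\frac{1924149}{711008} + \frac{2393753}{290478}\right) + 3944495} = \sqrt{\frac{1130450243123}{103266090912} + 3944495} = \sqrt{\frac{407333709722172563}{103266090912}} = \frac{\sqrt{2628984993730755634556877966}}{25816522728}$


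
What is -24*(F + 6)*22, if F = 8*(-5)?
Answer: 17952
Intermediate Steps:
F = -40
-24*(F + 6)*22 = -24*(-40 + 6)*22 = -24*(-34)*22 = 816*22 = 17952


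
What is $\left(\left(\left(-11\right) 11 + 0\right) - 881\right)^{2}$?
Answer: $1004004$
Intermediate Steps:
$\left(\left(\left(-11\right) 11 + 0\right) - 881\right)^{2} = \left(\left(-121 + 0\right) - 881\right)^{2} = \left(-121 - 881\right)^{2} = \left(-1002\right)^{2} = 1004004$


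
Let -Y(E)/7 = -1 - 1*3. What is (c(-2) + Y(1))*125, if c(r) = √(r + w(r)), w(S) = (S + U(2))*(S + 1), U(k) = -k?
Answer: 3500 + 125*√2 ≈ 3676.8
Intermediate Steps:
Y(E) = 28 (Y(E) = -7*(-1 - 1*3) = -7*(-1 - 3) = -7*(-4) = 28)
w(S) = (1 + S)*(-2 + S) (w(S) = (S - 1*2)*(S + 1) = (S - 2)*(1 + S) = (-2 + S)*(1 + S) = (1 + S)*(-2 + S))
c(r) = √(-2 + r²) (c(r) = √(r + (-2 + r² - r)) = √(-2 + r²))
(c(-2) + Y(1))*125 = (√(-2 + (-2)²) + 28)*125 = (√(-2 + 4) + 28)*125 = (√2 + 28)*125 = (28 + √2)*125 = 3500 + 125*√2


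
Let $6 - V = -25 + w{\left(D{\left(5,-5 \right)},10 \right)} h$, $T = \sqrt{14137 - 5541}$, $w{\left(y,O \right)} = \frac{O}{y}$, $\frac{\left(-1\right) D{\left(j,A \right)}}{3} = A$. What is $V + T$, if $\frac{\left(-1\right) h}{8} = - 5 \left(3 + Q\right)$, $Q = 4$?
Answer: $- \frac{467}{3} + 2 \sqrt{2149} \approx -62.952$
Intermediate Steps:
$D{\left(j,A \right)} = - 3 A$
$h = 280$ ($h = - 8 \left(- 5 \left(3 + 4\right)\right) = - 8 \left(\left(-5\right) 7\right) = \left(-8\right) \left(-35\right) = 280$)
$T = 2 \sqrt{2149}$ ($T = \sqrt{8596} = 2 \sqrt{2149} \approx 92.715$)
$V = - \frac{467}{3}$ ($V = 6 - \left(-25 + \frac{10}{\left(-3\right) \left(-5\right)} 280\right) = 6 - \left(-25 + \frac{10}{15} \cdot 280\right) = 6 - \left(-25 + 10 \cdot \frac{1}{15} \cdot 280\right) = 6 - \left(-25 + \frac{2}{3} \cdot 280\right) = 6 - \left(-25 + \frac{560}{3}\right) = 6 - \frac{485}{3} = - \frac{467}{3} \approx -155.67$)
$V + T = - \frac{467}{3} + 2 \sqrt{2149}$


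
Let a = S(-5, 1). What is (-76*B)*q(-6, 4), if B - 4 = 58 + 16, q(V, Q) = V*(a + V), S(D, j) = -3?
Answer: -320112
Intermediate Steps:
a = -3
q(V, Q) = V*(-3 + V)
B = 78 (B = 4 + (58 + 16) = 4 + 74 = 78)
(-76*B)*q(-6, 4) = (-76*78)*(-6*(-3 - 6)) = -(-35568)*(-9) = -5928*54 = -320112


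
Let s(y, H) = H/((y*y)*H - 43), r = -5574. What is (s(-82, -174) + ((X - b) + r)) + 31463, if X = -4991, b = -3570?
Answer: 28628025066/1170019 ≈ 24468.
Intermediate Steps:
s(y, H) = H/(-43 + H*y²) (s(y, H) = H/(y²*H - 43) = H/(H*y² - 43) = H/(-43 + H*y²))
(s(-82, -174) + ((X - b) + r)) + 31463 = (-174/(-43 - 174*(-82)²) + ((-4991 - 1*(-3570)) - 5574)) + 31463 = (-174/(-43 - 174*6724) + ((-4991 + 3570) - 5574)) + 31463 = (-174/(-43 - 1169976) + (-1421 - 5574)) + 31463 = (-174/(-1170019) - 6995) + 31463 = (-174*(-1/1170019) - 6995) + 31463 = (174/1170019 - 6995) + 31463 = -8184282731/1170019 + 31463 = 28628025066/1170019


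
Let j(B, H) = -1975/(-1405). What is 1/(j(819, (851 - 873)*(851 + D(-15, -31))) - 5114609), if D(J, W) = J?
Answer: -281/1437204734 ≈ -1.9552e-7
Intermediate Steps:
j(B, H) = 395/281 (j(B, H) = -1975*(-1/1405) = 395/281)
1/(j(819, (851 - 873)*(851 + D(-15, -31))) - 5114609) = 1/(395/281 - 5114609) = 1/(-1437204734/281) = -281/1437204734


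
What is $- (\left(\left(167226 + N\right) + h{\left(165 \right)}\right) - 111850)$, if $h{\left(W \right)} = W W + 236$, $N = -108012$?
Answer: $25175$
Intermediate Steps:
$h{\left(W \right)} = 236 + W^{2}$ ($h{\left(W \right)} = W^{2} + 236 = 236 + W^{2}$)
$- (\left(\left(167226 + N\right) + h{\left(165 \right)}\right) - 111850) = - (\left(\left(167226 - 108012\right) + \left(236 + 165^{2}\right)\right) - 111850) = - (\left(59214 + \left(236 + 27225\right)\right) - 111850) = - (\left(59214 + 27461\right) - 111850) = - (86675 - 111850) = \left(-1\right) \left(-25175\right) = 25175$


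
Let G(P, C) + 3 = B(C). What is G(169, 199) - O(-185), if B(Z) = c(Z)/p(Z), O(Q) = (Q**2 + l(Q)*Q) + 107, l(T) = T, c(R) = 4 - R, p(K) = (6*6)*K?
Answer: -163721345/2388 ≈ -68560.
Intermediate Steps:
p(K) = 36*K
O(Q) = 107 + 2*Q**2 (O(Q) = (Q**2 + Q*Q) + 107 = (Q**2 + Q**2) + 107 = 2*Q**2 + 107 = 107 + 2*Q**2)
B(Z) = (4 - Z)/(36*Z) (B(Z) = (4 - Z)/((36*Z)) = (4 - Z)*(1/(36*Z)) = (4 - Z)/(36*Z))
G(P, C) = -3 + (4 - C)/(36*C)
G(169, 199) - O(-185) = (1/36)*(4 - 109*199)/199 - (107 + 2*(-185)**2) = (1/36)*(1/199)*(4 - 21691) - (107 + 2*34225) = (1/36)*(1/199)*(-21687) - (107 + 68450) = -7229/2388 - 1*68557 = -7229/2388 - 68557 = -163721345/2388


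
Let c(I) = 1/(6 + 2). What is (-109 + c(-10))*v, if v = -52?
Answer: 11323/2 ≈ 5661.5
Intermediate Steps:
c(I) = ⅛ (c(I) = 1/8 = ⅛)
(-109 + c(-10))*v = (-109 + ⅛)*(-52) = -871/8*(-52) = 11323/2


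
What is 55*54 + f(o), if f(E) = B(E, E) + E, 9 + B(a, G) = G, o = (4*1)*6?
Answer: 3009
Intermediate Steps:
o = 24 (o = 4*6 = 24)
B(a, G) = -9 + G
f(E) = -9 + 2*E (f(E) = (-9 + E) + E = -9 + 2*E)
55*54 + f(o) = 55*54 + (-9 + 2*24) = 2970 + (-9 + 48) = 2970 + 39 = 3009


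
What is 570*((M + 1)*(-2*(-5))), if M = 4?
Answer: 28500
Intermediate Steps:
570*((M + 1)*(-2*(-5))) = 570*((4 + 1)*(-2*(-5))) = 570*(5*10) = 570*50 = 28500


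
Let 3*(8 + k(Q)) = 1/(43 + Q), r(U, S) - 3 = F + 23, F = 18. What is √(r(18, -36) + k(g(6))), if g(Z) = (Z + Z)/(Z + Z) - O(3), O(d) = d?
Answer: √544767/123 ≈ 6.0007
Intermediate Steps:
r(U, S) = 44 (r(U, S) = 3 + (18 + 23) = 3 + 41 = 44)
g(Z) = -2 (g(Z) = (Z + Z)/(Z + Z) - 1*3 = (2*Z)/((2*Z)) - 3 = (2*Z)*(1/(2*Z)) - 3 = 1 - 3 = -2)
k(Q) = -8 + 1/(3*(43 + Q))
√(r(18, -36) + k(g(6))) = √(44 + (-1031 - 24*(-2))/(3*(43 - 2))) = √(44 + (⅓)*(-1031 + 48)/41) = √(44 + (⅓)*(1/41)*(-983)) = √(44 - 983/123) = √(4429/123) = √544767/123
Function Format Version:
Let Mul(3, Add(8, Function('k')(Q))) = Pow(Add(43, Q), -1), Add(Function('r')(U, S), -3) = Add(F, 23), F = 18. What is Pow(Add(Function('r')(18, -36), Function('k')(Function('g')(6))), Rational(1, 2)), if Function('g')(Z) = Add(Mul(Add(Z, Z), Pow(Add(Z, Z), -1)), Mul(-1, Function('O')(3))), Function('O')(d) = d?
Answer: Mul(Rational(1, 123), Pow(544767, Rational(1, 2))) ≈ 6.0007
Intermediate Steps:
Function('r')(U, S) = 44 (Function('r')(U, S) = Add(3, Add(18, 23)) = Add(3, 41) = 44)
Function('g')(Z) = -2 (Function('g')(Z) = Add(Mul(Add(Z, Z), Pow(Add(Z, Z), -1)), Mul(-1, 3)) = Add(Mul(Mul(2, Z), Pow(Mul(2, Z), -1)), -3) = Add(Mul(Mul(2, Z), Mul(Rational(1, 2), Pow(Z, -1))), -3) = Add(1, -3) = -2)
Function('k')(Q) = Add(-8, Mul(Rational(1, 3), Pow(Add(43, Q), -1)))
Pow(Add(Function('r')(18, -36), Function('k')(Function('g')(6))), Rational(1, 2)) = Pow(Add(44, Mul(Rational(1, 3), Pow(Add(43, -2), -1), Add(-1031, Mul(-24, -2)))), Rational(1, 2)) = Pow(Add(44, Mul(Rational(1, 3), Pow(41, -1), Add(-1031, 48))), Rational(1, 2)) = Pow(Add(44, Mul(Rational(1, 3), Rational(1, 41), -983)), Rational(1, 2)) = Pow(Add(44, Rational(-983, 123)), Rational(1, 2)) = Pow(Rational(4429, 123), Rational(1, 2)) = Mul(Rational(1, 123), Pow(544767, Rational(1, 2)))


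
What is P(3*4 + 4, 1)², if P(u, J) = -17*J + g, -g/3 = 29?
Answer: 10816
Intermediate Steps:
g = -87 (g = -3*29 = -87)
P(u, J) = -87 - 17*J (P(u, J) = -17*J - 87 = -87 - 17*J)
P(3*4 + 4, 1)² = (-87 - 17*1)² = (-87 - 17)² = (-104)² = 10816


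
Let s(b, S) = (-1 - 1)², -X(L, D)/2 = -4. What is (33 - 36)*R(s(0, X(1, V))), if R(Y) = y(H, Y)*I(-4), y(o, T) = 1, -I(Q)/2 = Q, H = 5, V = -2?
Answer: -24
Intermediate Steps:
X(L, D) = 8 (X(L, D) = -2*(-4) = 8)
I(Q) = -2*Q
s(b, S) = 4 (s(b, S) = (-2)² = 4)
R(Y) = 8 (R(Y) = 1*(-2*(-4)) = 1*8 = 8)
(33 - 36)*R(s(0, X(1, V))) = (33 - 36)*8 = -3*8 = -24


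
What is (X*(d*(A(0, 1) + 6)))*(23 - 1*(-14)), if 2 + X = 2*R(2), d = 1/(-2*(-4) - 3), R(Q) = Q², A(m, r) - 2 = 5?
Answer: 2886/5 ≈ 577.20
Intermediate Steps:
A(m, r) = 7 (A(m, r) = 2 + 5 = 7)
d = ⅕ (d = 1/(8 - 3) = 1/5 = ⅕ ≈ 0.20000)
X = 6 (X = -2 + 2*2² = -2 + 2*4 = -2 + 8 = 6)
(X*(d*(A(0, 1) + 6)))*(23 - 1*(-14)) = (6*((7 + 6)/5))*(23 - 1*(-14)) = (6*((⅕)*13))*(23 + 14) = (6*(13/5))*37 = (78/5)*37 = 2886/5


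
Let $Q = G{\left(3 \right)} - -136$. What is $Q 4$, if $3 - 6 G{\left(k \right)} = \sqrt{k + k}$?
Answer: $546 - \frac{2 \sqrt{6}}{3} \approx 544.37$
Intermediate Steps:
$G{\left(k \right)} = \frac{1}{2} - \frac{\sqrt{2} \sqrt{k}}{6}$ ($G{\left(k \right)} = \frac{1}{2} - \frac{\sqrt{k + k}}{6} = \frac{1}{2} - \frac{\sqrt{2 k}}{6} = \frac{1}{2} - \frac{\sqrt{2} \sqrt{k}}{6}$)
$Q = \frac{273}{2} - \frac{\sqrt{6}}{6}$ ($Q = \left(\frac{1}{2} - \frac{\sqrt{2} \sqrt{3}}{6}\right) - -136 = \left(\frac{1}{2} - \frac{\sqrt{6}}{6}\right) + 136 = \frac{273}{2} - \frac{\sqrt{6}}{6} \approx 136.09$)
$Q 4 = \left(\frac{273}{2} - \frac{\sqrt{6}}{6}\right) 4 = 546 - \frac{2 \sqrt{6}}{3}$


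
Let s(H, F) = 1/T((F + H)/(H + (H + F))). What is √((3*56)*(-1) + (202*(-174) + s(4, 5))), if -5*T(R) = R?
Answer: I*√317909/3 ≈ 187.94*I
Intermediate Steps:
T(R) = -R/5
s(H, F) = -5*(F + 2*H)/(F + H) (s(H, F) = 1/(-(F + H)/(5*(H + (H + F)))) = 1/(-(F + H)/(5*(H + (F + H)))) = 1/(-(F + H)/(5*(F + 2*H))) = -5*(F + 2*H)/(F + H))
√((3*56)*(-1) + (202*(-174) + s(4, 5))) = √((3*56)*(-1) + (202*(-174) + 5*(5 + 2*4)/(-1*5 - 1*4))) = √(168*(-1) + (-35148 + 5*(5 + 8)/(-5 - 4))) = √(-168 + (-35148 + 5*13/(-9))) = √(-168 + (-35148 + 5*(-⅑)*13)) = √(-168 + (-35148 - 65/9)) = √(-168 - 316397/9) = √(-317909/9) = I*√317909/3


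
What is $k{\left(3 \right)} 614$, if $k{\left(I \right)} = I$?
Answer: $1842$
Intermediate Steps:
$k{\left(3 \right)} 614 = 3 \cdot 614 = 1842$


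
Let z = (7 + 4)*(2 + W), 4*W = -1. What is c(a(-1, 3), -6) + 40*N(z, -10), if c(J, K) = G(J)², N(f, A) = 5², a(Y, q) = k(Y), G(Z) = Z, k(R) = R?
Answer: 1001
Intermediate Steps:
W = -¼ (W = (¼)*(-1) = -¼ ≈ -0.25000)
a(Y, q) = Y
z = 77/4 (z = (7 + 4)*(2 - ¼) = 11*(7/4) = 77/4 ≈ 19.250)
N(f, A) = 25
c(J, K) = J²
c(a(-1, 3), -6) + 40*N(z, -10) = (-1)² + 40*25 = 1 + 1000 = 1001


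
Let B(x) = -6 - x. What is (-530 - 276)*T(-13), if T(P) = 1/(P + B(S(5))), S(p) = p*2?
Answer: 806/29 ≈ 27.793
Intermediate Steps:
S(p) = 2*p
T(P) = 1/(-16 + P) (T(P) = 1/(P + (-6 - 2*5)) = 1/(P + (-6 - 1*10)) = 1/(P + (-6 - 10)) = 1/(P - 16) = 1/(-16 + P))
(-530 - 276)*T(-13) = (-530 - 276)/(-16 - 13) = -806/(-29) = -806*(-1/29) = 806/29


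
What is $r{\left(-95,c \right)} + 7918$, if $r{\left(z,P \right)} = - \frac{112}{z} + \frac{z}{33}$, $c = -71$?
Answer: $\frac{24817601}{3135} \approx 7916.3$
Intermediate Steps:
$r{\left(z,P \right)} = - \frac{112}{z} + \frac{z}{33}$ ($r{\left(z,P \right)} = - \frac{112}{z} + z \frac{1}{33} = - \frac{112}{z} + \frac{z}{33}$)
$r{\left(-95,c \right)} + 7918 = \left(- \frac{112}{-95} + \frac{1}{33} \left(-95\right)\right) + 7918 = \left(\left(-112\right) \left(- \frac{1}{95}\right) - \frac{95}{33}\right) + 7918 = \left(\frac{112}{95} - \frac{95}{33}\right) + 7918 = - \frac{5329}{3135} + 7918 = \frac{24817601}{3135}$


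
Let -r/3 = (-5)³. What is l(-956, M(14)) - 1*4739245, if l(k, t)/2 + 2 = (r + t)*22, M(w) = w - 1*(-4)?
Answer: -4721957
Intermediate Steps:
r = 375 (r = -3*(-5)³ = -3*(-125) = 375)
M(w) = 4 + w (M(w) = w + 4 = 4 + w)
l(k, t) = 16496 + 44*t (l(k, t) = -4 + 2*((375 + t)*22) = -4 + 2*(8250 + 22*t) = -4 + (16500 + 44*t) = 16496 + 44*t)
l(-956, M(14)) - 1*4739245 = (16496 + 44*(4 + 14)) - 1*4739245 = (16496 + 44*18) - 4739245 = (16496 + 792) - 4739245 = 17288 - 4739245 = -4721957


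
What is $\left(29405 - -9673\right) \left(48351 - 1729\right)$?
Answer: $1821894516$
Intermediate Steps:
$\left(29405 - -9673\right) \left(48351 - 1729\right) = \left(29405 + 9673\right) 46622 = 39078 \cdot 46622 = 1821894516$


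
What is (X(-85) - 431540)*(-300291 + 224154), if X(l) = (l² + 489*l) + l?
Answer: 35477177205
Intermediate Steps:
X(l) = l² + 490*l
(X(-85) - 431540)*(-300291 + 224154) = (-85*(490 - 85) - 431540)*(-300291 + 224154) = (-85*405 - 431540)*(-76137) = (-34425 - 431540)*(-76137) = -465965*(-76137) = 35477177205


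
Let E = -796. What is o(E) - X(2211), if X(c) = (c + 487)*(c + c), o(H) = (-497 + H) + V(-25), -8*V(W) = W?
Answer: -95454767/8 ≈ -1.1932e+7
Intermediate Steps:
V(W) = -W/8
o(H) = -3951/8 + H (o(H) = (-497 + H) - ⅛*(-25) = (-497 + H) + 25/8 = -3951/8 + H)
X(c) = 2*c*(487 + c) (X(c) = (487 + c)*(2*c) = 2*c*(487 + c))
o(E) - X(2211) = (-3951/8 - 796) - 2*2211*(487 + 2211) = -10319/8 - 2*2211*2698 = -10319/8 - 1*11930556 = -10319/8 - 11930556 = -95454767/8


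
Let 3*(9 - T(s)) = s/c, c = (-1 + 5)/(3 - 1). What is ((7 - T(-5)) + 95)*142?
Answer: 39263/3 ≈ 13088.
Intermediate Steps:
c = 2 (c = 4/2 = 4*(½) = 2)
T(s) = 9 - s/6 (T(s) = 9 - s/(3*2) = 9 - s/6)
((7 - T(-5)) + 95)*142 = ((7 - (9 - ⅙*(-5))) + 95)*142 = ((7 - (9 + ⅚)) + 95)*142 = ((7 - 1*59/6) + 95)*142 = ((7 - 59/6) + 95)*142 = (-17/6 + 95)*142 = (553/6)*142 = 39263/3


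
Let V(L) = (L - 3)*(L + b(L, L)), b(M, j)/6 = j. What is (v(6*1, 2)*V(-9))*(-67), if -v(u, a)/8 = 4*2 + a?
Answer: 4052160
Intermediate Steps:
b(M, j) = 6*j
v(u, a) = -64 - 8*a (v(u, a) = -8*(4*2 + a) = -8*(8 + a) = -64 - 8*a)
V(L) = 7*L*(-3 + L) (V(L) = (L - 3)*(L + 6*L) = (-3 + L)*(7*L) = 7*L*(-3 + L))
(v(6*1, 2)*V(-9))*(-67) = ((-64 - 8*2)*(7*(-9)*(-3 - 9)))*(-67) = ((-64 - 16)*(7*(-9)*(-12)))*(-67) = -80*756*(-67) = -60480*(-67) = 4052160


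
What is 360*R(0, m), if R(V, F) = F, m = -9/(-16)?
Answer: 405/2 ≈ 202.50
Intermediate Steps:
m = 9/16 (m = -9*(-1/16) = 9/16 ≈ 0.56250)
360*R(0, m) = 360*(9/16) = 405/2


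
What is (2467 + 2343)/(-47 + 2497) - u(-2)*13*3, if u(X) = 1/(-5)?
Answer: 2392/245 ≈ 9.7633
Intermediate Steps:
u(X) = -1/5
(2467 + 2343)/(-47 + 2497) - u(-2)*13*3 = (2467 + 2343)/(-47 + 2497) - (-1/5*13)*3 = 4810/2450 - (-13)*3/5 = 4810*(1/2450) - 1*(-39/5) = 481/245 + 39/5 = 2392/245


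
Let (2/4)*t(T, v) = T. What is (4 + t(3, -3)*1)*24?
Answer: 240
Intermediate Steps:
t(T, v) = 2*T
(4 + t(3, -3)*1)*24 = (4 + (2*3)*1)*24 = (4 + 6*1)*24 = (4 + 6)*24 = 10*24 = 240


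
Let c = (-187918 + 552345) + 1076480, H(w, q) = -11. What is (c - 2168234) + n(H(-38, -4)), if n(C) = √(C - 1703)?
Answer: -727327 + I*√1714 ≈ -7.2733e+5 + 41.401*I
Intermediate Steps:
n(C) = √(-1703 + C)
c = 1440907 (c = 364427 + 1076480 = 1440907)
(c - 2168234) + n(H(-38, -4)) = (1440907 - 2168234) + √(-1703 - 11) = -727327 + √(-1714) = -727327 + I*√1714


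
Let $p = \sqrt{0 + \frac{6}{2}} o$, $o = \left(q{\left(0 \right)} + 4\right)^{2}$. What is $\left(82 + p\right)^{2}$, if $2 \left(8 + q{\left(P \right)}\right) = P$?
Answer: $7492 + 2624 \sqrt{3} \approx 12037.0$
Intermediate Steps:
$q{\left(P \right)} = -8 + \frac{P}{2}$
$o = 16$ ($o = \left(\left(-8 + \frac{1}{2} \cdot 0\right) + 4\right)^{2} = \left(\left(-8 + 0\right) + 4\right)^{2} = \left(-8 + 4\right)^{2} = \left(-4\right)^{2} = 16$)
$p = 16 \sqrt{3}$ ($p = \sqrt{0 + \frac{6}{2}} \cdot 16 = \sqrt{0 + 6 \cdot \frac{1}{2}} \cdot 16 = \sqrt{0 + 3} \cdot 16 = \sqrt{3} \cdot 16 = 16 \sqrt{3} \approx 27.713$)
$\left(82 + p\right)^{2} = \left(82 + 16 \sqrt{3}\right)^{2}$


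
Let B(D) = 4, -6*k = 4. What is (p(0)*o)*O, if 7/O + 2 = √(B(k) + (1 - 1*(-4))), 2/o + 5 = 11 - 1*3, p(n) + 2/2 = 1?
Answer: 0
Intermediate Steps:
p(n) = 0 (p(n) = -1 + 1 = 0)
o = ⅔ (o = 2/(-5 + (11 - 1*3)) = 2/(-5 + (11 - 3)) = 2/(-5 + 8) = 2/3 = 2*(⅓) = ⅔ ≈ 0.66667)
k = -⅔ (k = -⅙*4 = -⅔ ≈ -0.66667)
O = 7 (O = 7/(-2 + √(4 + (1 - 1*(-4)))) = 7/(-2 + √(4 + (1 + 4))) = 7/(-2 + √(4 + 5)) = 7/(-2 + √9) = 7/(-2 + 3) = 7/1 = 7*1 = 7)
(p(0)*o)*O = (0*(⅔))*7 = 0*7 = 0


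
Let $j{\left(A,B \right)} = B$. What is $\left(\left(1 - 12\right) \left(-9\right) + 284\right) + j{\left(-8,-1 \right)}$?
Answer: $382$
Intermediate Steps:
$\left(\left(1 - 12\right) \left(-9\right) + 284\right) + j{\left(-8,-1 \right)} = \left(\left(1 - 12\right) \left(-9\right) + 284\right) - 1 = \left(\left(-11\right) \left(-9\right) + 284\right) - 1 = \left(99 + 284\right) - 1 = 383 - 1 = 382$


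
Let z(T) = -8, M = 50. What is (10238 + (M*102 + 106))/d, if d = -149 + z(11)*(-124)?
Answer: 5148/281 ≈ 18.320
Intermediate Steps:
d = 843 (d = -149 - 8*(-124) = -149 + 992 = 843)
(10238 + (M*102 + 106))/d = (10238 + (50*102 + 106))/843 = (10238 + (5100 + 106))*(1/843) = (10238 + 5206)*(1/843) = 15444*(1/843) = 5148/281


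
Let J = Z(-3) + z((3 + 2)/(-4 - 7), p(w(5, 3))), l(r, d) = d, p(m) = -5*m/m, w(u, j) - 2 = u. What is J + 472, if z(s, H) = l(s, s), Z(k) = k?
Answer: 5154/11 ≈ 468.55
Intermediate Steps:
w(u, j) = 2 + u
p(m) = -5 (p(m) = -5*1 = -5)
z(s, H) = s
J = -38/11 (J = -3 + (3 + 2)/(-4 - 7) = -3 + 5/(-11) = -3 + 5*(-1/11) = -3 - 5/11 = -38/11 ≈ -3.4545)
J + 472 = -38/11 + 472 = 5154/11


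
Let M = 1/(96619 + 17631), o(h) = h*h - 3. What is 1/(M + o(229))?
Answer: 114250/5991041501 ≈ 1.9070e-5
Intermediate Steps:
o(h) = -3 + h² (o(h) = h² - 3 = -3 + h²)
M = 1/114250 ≈ 8.7527e-6
1/(M + o(229)) = 1/(1/114250 + (-3 + 229²)) = 1/(1/114250 + (-3 + 52441)) = 1/(1/114250 + 52438) = 1/(5991041501/114250) = 114250/5991041501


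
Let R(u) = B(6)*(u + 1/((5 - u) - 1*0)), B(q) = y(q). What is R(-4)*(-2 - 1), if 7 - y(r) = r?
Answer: 35/3 ≈ 11.667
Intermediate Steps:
y(r) = 7 - r
B(q) = 7 - q
R(u) = u + 1/(5 - u) (R(u) = (7 - 1*6)*(u + 1/((5 - u) - 1*0)) = (7 - 6)*(u + 1/((5 - u) + 0)) = 1*(u + 1/(5 - u)) = u + 1/(5 - u))
R(-4)*(-2 - 1) = ((-1 + (-4)**2 - 5*(-4))/(-5 - 4))*(-2 - 1) = ((-1 + 16 + 20)/(-9))*(-3) = -1/9*35*(-3) = -35/9*(-3) = 35/3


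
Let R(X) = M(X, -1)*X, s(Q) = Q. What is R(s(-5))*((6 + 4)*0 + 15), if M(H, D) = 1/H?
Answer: 15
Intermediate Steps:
M(H, D) = 1/H
R(X) = 1 (R(X) = X/X = 1)
R(s(-5))*((6 + 4)*0 + 15) = 1*((6 + 4)*0 + 15) = 1*(10*0 + 15) = 1*(0 + 15) = 1*15 = 15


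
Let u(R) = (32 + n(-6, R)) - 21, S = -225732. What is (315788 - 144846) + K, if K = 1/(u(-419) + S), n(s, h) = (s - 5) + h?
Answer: 38658704241/226151 ≈ 1.7094e+5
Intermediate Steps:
n(s, h) = -5 + h + s (n(s, h) = (-5 + s) + h = -5 + h + s)
u(R) = R (u(R) = (32 + (-5 + R - 6)) - 21 = (32 + (-11 + R)) - 21 = (21 + R) - 21 = R)
K = -1/226151 (K = 1/(-419 - 225732) = 1/(-226151) = -1/226151 ≈ -4.4218e-6)
(315788 - 144846) + K = (315788 - 144846) - 1/226151 = 170942 - 1/226151 = 38658704241/226151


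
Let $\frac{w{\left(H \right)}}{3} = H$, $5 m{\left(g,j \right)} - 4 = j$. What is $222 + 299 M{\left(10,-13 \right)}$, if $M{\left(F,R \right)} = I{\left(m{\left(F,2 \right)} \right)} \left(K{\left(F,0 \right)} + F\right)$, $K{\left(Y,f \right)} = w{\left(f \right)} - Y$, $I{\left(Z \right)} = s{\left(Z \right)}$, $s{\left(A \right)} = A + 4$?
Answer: $222$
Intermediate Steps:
$m{\left(g,j \right)} = \frac{4}{5} + \frac{j}{5}$
$w{\left(H \right)} = 3 H$
$s{\left(A \right)} = 4 + A$
$I{\left(Z \right)} = 4 + Z$
$K{\left(Y,f \right)} = - Y + 3 f$ ($K{\left(Y,f \right)} = 3 f - Y = - Y + 3 f$)
$M{\left(F,R \right)} = 0$ ($M{\left(F,R \right)} = \left(4 + \left(\frac{4}{5} + \frac{1}{5} \cdot 2\right)\right) \left(\left(- F + 3 \cdot 0\right) + F\right) = \left(4 + \left(\frac{4}{5} + \frac{2}{5}\right)\right) \left(\left(- F + 0\right) + F\right) = \left(4 + \frac{6}{5}\right) \left(- F + F\right) = \frac{26}{5} \cdot 0 = 0$)
$222 + 299 M{\left(10,-13 \right)} = 222 + 299 \cdot 0 = 222 + 0 = 222$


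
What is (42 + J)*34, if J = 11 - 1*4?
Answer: 1666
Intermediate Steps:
J = 7 (J = 11 - 4 = 7)
(42 + J)*34 = (42 + 7)*34 = 49*34 = 1666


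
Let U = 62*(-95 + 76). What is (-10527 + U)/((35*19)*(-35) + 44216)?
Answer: -11705/20941 ≈ -0.55895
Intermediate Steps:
U = -1178 (U = 62*(-19) = -1178)
(-10527 + U)/((35*19)*(-35) + 44216) = (-10527 - 1178)/((35*19)*(-35) + 44216) = -11705/(665*(-35) + 44216) = -11705/(-23275 + 44216) = -11705/20941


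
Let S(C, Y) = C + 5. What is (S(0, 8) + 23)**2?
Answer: 784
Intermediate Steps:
S(C, Y) = 5 + C
(S(0, 8) + 23)**2 = ((5 + 0) + 23)**2 = (5 + 23)**2 = 28**2 = 784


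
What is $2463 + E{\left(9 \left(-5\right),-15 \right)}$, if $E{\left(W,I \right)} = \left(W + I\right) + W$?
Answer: $2358$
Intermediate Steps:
$E{\left(W,I \right)} = I + 2 W$ ($E{\left(W,I \right)} = \left(I + W\right) + W = I + 2 W$)
$2463 + E{\left(9 \left(-5\right),-15 \right)} = 2463 + \left(-15 + 2 \cdot 9 \left(-5\right)\right) = 2463 + \left(-15 + 2 \left(-45\right)\right) = 2463 - 105 = 2358$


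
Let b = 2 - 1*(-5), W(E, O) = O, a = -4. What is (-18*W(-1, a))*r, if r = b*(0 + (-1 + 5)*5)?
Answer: 10080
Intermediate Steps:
b = 7 (b = 2 + 5 = 7)
r = 140 (r = 7*(0 + (-1 + 5)*5) = 7*(0 + 4*5) = 7*(0 + 20) = 7*20 = 140)
(-18*W(-1, a))*r = -18*(-4)*140 = 72*140 = 10080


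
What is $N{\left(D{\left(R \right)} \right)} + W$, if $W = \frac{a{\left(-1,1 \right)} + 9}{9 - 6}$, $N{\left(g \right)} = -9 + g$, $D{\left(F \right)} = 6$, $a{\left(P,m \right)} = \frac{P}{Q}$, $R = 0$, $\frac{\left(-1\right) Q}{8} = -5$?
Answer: $- \frac{1}{120} \approx -0.0083333$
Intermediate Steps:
$Q = 40$ ($Q = \left(-8\right) \left(-5\right) = 40$)
$a{\left(P,m \right)} = \frac{P}{40}$
$W = \frac{359}{120}$ ($W = \frac{\frac{1}{40} \left(-1\right) + 9}{9 - 6} = \frac{- \frac{1}{40} + 9}{3} = \frac{1}{3} \cdot \frac{359}{40} = \frac{359}{120} \approx 2.9917$)
$N{\left(D{\left(R \right)} \right)} + W = \left(-9 + 6\right) + \frac{359}{120} = -3 + \frac{359}{120} = - \frac{1}{120}$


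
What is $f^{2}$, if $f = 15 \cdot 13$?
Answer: $38025$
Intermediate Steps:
$f = 195$
$f^{2} = 195^{2} = 38025$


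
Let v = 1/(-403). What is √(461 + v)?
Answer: √74870146/403 ≈ 21.471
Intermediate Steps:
v = -1/403 ≈ -0.0024814
√(461 + v) = √(461 - 1/403) = √(185782/403) = √74870146/403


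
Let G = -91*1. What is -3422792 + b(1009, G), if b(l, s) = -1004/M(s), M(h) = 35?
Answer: -119798724/35 ≈ -3.4228e+6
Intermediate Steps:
G = -91
b(l, s) = -1004/35
-3422792 + b(1009, G) = -3422792 - 1004/35 = -119798724/35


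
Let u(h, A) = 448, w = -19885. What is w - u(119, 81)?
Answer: -20333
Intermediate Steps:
w - u(119, 81) = -19885 - 1*448 = -19885 - 448 = -20333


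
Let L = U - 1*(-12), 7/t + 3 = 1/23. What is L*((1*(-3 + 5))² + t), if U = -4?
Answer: 222/17 ≈ 13.059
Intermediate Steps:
t = -161/68 (t = 7/(-3 + 1/23) = 7/(-68/23) = 7*(-23/68) = -161/68 ≈ -2.3676)
L = 8 (L = -4 - 1*(-12) = -4 + 12 = 8)
L*((1*(-3 + 5))² + t) = 8*((1*(-3 + 5))² - 161/68) = 8*((1*2)² - 161/68) = 8*(2² - 161/68) = 8*(4 - 161/68) = 8*(111/68) = 222/17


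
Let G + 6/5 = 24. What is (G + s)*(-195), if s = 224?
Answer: -48126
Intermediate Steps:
G = 114/5 (G = -6/5 + 24 = 114/5 ≈ 22.800)
(G + s)*(-195) = (114/5 + 224)*(-195) = (1234/5)*(-195) = -48126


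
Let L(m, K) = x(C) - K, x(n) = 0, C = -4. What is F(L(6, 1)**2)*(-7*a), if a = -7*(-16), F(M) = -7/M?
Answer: 5488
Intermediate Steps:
L(m, K) = -K (L(m, K) = 0 - K = -K)
a = 112
F(L(6, 1)**2)*(-7*a) = (-7/((-1*1)**2))*(-7/(1/112)) = (-7/((-1)**2))*(-7/1/112) = (-7/1)*(-7*112) = -7*1*(-784) = -7*(-784) = 5488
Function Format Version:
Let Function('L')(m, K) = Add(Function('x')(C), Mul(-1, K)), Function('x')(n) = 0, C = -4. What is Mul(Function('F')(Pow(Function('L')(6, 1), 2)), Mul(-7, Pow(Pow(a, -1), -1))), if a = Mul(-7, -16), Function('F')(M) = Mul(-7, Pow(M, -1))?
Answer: 5488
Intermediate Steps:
Function('L')(m, K) = Mul(-1, K) (Function('L')(m, K) = Add(0, Mul(-1, K)) = Mul(-1, K))
a = 112
Mul(Function('F')(Pow(Function('L')(6, 1), 2)), Mul(-7, Pow(Pow(a, -1), -1))) = Mul(Mul(-7, Pow(Pow(Mul(-1, 1), 2), -1)), Mul(-7, Pow(Pow(112, -1), -1))) = Mul(Mul(-7, Pow(Pow(-1, 2), -1)), Mul(-7, Pow(Rational(1, 112), -1))) = Mul(Mul(-7, Pow(1, -1)), Mul(-7, 112)) = Mul(Mul(-7, 1), -784) = Mul(-7, -784) = 5488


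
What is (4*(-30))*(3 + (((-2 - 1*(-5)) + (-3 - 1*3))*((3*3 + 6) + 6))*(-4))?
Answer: -30600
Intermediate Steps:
(4*(-30))*(3 + (((-2 - 1*(-5)) + (-3 - 1*3))*((3*3 + 6) + 6))*(-4)) = -120*(3 + (((-2 + 5) + (-3 - 3))*((9 + 6) + 6))*(-4)) = -120*(3 + ((3 - 6)*(15 + 6))*(-4)) = -120*(3 - 3*21*(-4)) = -120*(3 - 63*(-4)) = -120*(3 + 252) = -120*255 = -30600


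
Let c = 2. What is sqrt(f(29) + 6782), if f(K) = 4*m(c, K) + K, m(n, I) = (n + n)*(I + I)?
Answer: sqrt(7739) ≈ 87.972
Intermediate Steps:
m(n, I) = 4*I*n (m(n, I) = (2*n)*(2*I) = 4*I*n)
f(K) = 33*K (f(K) = 4*(4*K*2) + K = 4*(8*K) + K = 32*K + K = 33*K)
sqrt(f(29) + 6782) = sqrt(33*29 + 6782) = sqrt(957 + 6782) = sqrt(7739)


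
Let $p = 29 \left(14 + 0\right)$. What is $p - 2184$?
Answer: $-1778$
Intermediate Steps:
$p = 406$ ($p = 29 \cdot 14 = 406$)
$p - 2184 = 406 - 2184 = -1778$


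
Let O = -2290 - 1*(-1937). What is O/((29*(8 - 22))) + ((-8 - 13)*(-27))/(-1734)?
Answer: 31825/58667 ≈ 0.54247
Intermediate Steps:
O = -353 (O = -2290 + 1937 = -353)
O/((29*(8 - 22))) + ((-8 - 13)*(-27))/(-1734) = -353*1/(29*(8 - 22)) + ((-8 - 13)*(-27))/(-1734) = -353/(29*(-14)) - 21*(-27)*(-1/1734) = -353/(-406) + 567*(-1/1734) = -353*(-1/406) - 189/578 = 353/406 - 189/578 = 31825/58667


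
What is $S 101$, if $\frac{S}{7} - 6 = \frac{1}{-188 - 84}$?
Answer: $\frac{1153117}{272} \approx 4239.4$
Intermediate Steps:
$S = \frac{11417}{272}$ ($S = 42 + \frac{7}{-188 - 84} = 42 + \frac{7}{-272} = 42 + 7 \left(- \frac{1}{272}\right) = 42 - \frac{7}{272} = \frac{11417}{272} \approx 41.974$)
$S 101 = \frac{11417}{272} \cdot 101 = \frac{1153117}{272}$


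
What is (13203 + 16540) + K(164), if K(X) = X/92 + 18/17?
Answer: 11630624/391 ≈ 29746.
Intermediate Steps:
K(X) = 18/17 + X/92 (K(X) = X*(1/92) + 18*(1/17) = X/92 + 18/17 = 18/17 + X/92)
(13203 + 16540) + K(164) = (13203 + 16540) + (18/17 + (1/92)*164) = 29743 + (18/17 + 41/23) = 29743 + 1111/391 = 11630624/391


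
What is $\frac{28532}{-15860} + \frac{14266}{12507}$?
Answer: $- \frac{32647741}{49590255} \approx -0.65835$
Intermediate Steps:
$\frac{28532}{-15860} + \frac{14266}{12507} = 28532 \left(- \frac{1}{15860}\right) + 14266 \cdot \frac{1}{12507} = - \frac{7133}{3965} + \frac{14266}{12507} = - \frac{32647741}{49590255}$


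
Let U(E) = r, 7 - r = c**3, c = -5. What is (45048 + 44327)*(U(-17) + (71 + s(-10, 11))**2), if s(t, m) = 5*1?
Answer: 528027500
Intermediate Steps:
r = 132 (r = 7 - 1*(-5)**3 = 7 - 1*(-125) = 7 + 125 = 132)
s(t, m) = 5
U(E) = 132
(45048 + 44327)*(U(-17) + (71 + s(-10, 11))**2) = (45048 + 44327)*(132 + (71 + 5)**2) = 89375*(132 + 76**2) = 89375*(132 + 5776) = 89375*5908 = 528027500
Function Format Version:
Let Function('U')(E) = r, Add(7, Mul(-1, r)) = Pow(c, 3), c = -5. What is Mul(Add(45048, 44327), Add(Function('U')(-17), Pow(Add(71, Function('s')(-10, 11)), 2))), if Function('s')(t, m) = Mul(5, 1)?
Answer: 528027500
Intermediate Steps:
r = 132 (r = Add(7, Mul(-1, Pow(-5, 3))) = Add(7, Mul(-1, -125)) = Add(7, 125) = 132)
Function('s')(t, m) = 5
Function('U')(E) = 132
Mul(Add(45048, 44327), Add(Function('U')(-17), Pow(Add(71, Function('s')(-10, 11)), 2))) = Mul(Add(45048, 44327), Add(132, Pow(Add(71, 5), 2))) = Mul(89375, Add(132, Pow(76, 2))) = Mul(89375, Add(132, 5776)) = Mul(89375, 5908) = 528027500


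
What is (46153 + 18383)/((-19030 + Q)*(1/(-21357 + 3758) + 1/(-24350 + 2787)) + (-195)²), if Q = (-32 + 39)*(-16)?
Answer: 8163529442344/4810250608643 ≈ 1.6971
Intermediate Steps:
Q = -112 (Q = 7*(-16) = -112)
(46153 + 18383)/((-19030 + Q)*(1/(-21357 + 3758) + 1/(-24350 + 2787)) + (-195)²) = (46153 + 18383)/((-19030 - 112)*(1/(-21357 + 3758) + 1/(-24350 + 2787)) + (-195)²) = 64536/(-19142*(1/(-17599) + 1/(-21563)) + 38025) = 64536/(-19142*(-1/17599 - 1/21563) + 38025) = 64536/(-19142*(-39162/379487237) + 38025) = 64536/(749639004/379487237 + 38025) = 64536/(14430751825929/379487237) = 64536*(379487237/14430751825929) = 8163529442344/4810250608643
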